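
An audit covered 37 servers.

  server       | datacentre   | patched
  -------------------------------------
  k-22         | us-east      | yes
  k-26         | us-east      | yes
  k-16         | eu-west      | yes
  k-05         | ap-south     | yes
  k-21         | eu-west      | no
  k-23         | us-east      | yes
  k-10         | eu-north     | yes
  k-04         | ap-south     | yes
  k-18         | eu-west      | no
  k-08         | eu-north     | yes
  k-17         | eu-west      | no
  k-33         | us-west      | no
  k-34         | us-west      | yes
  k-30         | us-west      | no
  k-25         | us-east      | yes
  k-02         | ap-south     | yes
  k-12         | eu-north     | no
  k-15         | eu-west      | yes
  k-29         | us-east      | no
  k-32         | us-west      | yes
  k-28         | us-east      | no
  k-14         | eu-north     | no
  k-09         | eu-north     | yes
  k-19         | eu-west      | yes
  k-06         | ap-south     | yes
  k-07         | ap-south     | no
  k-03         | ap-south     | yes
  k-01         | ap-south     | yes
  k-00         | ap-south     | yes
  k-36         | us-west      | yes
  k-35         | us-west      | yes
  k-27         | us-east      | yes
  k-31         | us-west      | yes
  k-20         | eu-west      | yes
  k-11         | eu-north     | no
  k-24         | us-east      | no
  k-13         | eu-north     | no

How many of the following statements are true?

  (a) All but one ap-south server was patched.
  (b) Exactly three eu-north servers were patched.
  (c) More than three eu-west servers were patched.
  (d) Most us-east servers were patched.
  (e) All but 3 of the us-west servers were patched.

4

(a) ap-south: |A| = 8, |A ∩ B| = 7; needs |A ∖ B| = 1 — true.
(b) eu-north: |A| = 7, |A ∩ B| = 3; needs |A ∩ B| = 3 — true.
(c) eu-west: |A| = 7, |A ∩ B| = 4; needs |A ∩ B| > 3 — true.
(d) us-east: |A| = 8, |A ∩ B| = 5; needs |A ∩ B| > |A ∖ B| — true.
(e) us-west: |A| = 7, |A ∩ B| = 5; needs |A ∖ B| = 3 — false.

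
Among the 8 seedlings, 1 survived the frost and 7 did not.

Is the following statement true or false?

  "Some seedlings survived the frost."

True

Truth condition: A ∩ B ≠ ∅ (|A ∩ B| ≥ 1).
|A| = 8, |A ∩ B| = 1, |A ∖ B| = 7.
So the statement is true.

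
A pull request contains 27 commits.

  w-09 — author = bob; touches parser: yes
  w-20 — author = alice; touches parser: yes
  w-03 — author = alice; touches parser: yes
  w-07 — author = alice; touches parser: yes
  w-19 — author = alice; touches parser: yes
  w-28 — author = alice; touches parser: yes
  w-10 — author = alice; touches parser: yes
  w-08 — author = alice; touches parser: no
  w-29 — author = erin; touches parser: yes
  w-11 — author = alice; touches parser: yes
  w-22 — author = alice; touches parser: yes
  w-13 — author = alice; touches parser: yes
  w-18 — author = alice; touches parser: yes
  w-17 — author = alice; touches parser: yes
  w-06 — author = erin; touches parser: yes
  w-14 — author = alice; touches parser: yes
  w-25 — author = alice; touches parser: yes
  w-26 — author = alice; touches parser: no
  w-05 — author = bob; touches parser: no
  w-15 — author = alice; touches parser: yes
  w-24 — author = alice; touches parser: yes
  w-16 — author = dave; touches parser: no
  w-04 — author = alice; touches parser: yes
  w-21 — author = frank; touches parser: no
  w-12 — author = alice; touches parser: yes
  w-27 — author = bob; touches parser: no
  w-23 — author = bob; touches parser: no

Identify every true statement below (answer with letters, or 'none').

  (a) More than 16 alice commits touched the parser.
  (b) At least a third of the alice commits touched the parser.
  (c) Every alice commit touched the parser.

(a), (b)

|A| = 19, |A ∩ B| = 17, |A ∖ B| = 2.
(a) |A ∩ B| > 16: holds.
(b) |A ∩ B| / |A| ≥ 1/3: holds.
(c) A ⊆ B, i.e. every element of A is in B (|A ∖ B| = 0): fails.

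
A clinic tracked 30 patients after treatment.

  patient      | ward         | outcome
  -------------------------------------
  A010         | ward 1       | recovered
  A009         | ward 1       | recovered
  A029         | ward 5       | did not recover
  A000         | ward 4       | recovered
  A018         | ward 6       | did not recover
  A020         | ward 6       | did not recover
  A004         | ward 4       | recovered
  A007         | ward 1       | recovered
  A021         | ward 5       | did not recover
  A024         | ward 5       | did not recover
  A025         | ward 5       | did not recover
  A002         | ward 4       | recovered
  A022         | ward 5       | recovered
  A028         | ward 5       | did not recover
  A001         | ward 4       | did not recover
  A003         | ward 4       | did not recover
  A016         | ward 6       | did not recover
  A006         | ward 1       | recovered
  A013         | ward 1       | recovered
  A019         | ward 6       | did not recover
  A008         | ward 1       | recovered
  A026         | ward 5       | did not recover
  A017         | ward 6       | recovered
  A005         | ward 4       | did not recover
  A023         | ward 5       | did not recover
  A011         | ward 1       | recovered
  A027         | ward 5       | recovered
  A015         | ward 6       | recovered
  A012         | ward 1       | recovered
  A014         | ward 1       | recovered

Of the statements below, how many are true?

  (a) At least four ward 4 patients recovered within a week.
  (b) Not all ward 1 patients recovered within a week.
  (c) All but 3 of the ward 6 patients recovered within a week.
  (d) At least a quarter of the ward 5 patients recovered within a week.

(a) ward 4: |A| = 6, |A ∩ B| = 3; needs |A ∩ B| ≥ 4 — false.
(b) ward 1: |A| = 9, |A ∩ B| = 9; needs A ⊄ B (|A ∖ B| ≥ 1) — false.
(c) ward 6: |A| = 6, |A ∩ B| = 2; needs |A ∖ B| = 3 — false.
(d) ward 5: |A| = 9, |A ∩ B| = 2; needs |A ∩ B| / |A| ≥ 1/4 — false.

0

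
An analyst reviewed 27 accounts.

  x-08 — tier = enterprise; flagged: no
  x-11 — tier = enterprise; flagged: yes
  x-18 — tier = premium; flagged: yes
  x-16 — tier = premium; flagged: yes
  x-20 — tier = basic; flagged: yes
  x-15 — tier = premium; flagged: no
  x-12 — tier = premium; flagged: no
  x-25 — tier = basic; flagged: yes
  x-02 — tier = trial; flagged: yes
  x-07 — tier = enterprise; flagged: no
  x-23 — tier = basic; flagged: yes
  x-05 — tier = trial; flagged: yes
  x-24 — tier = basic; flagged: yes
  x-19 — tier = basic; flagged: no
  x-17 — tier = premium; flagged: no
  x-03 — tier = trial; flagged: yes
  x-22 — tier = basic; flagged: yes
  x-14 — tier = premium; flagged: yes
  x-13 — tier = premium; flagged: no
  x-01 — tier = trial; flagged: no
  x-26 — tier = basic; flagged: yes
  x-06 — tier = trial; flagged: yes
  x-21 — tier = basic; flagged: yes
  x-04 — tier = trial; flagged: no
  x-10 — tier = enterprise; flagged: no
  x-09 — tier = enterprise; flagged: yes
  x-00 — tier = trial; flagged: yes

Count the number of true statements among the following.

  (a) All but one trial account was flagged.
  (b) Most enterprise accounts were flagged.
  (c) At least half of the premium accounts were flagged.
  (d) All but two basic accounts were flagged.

0

(a) trial: |A| = 7, |A ∩ B| = 5; needs |A ∖ B| = 1 — false.
(b) enterprise: |A| = 5, |A ∩ B| = 2; needs |A ∩ B| > |A ∖ B| — false.
(c) premium: |A| = 7, |A ∩ B| = 3; needs |A ∩ B| ≥ |A ∖ B| — false.
(d) basic: |A| = 8, |A ∩ B| = 7; needs |A ∖ B| = 2 — false.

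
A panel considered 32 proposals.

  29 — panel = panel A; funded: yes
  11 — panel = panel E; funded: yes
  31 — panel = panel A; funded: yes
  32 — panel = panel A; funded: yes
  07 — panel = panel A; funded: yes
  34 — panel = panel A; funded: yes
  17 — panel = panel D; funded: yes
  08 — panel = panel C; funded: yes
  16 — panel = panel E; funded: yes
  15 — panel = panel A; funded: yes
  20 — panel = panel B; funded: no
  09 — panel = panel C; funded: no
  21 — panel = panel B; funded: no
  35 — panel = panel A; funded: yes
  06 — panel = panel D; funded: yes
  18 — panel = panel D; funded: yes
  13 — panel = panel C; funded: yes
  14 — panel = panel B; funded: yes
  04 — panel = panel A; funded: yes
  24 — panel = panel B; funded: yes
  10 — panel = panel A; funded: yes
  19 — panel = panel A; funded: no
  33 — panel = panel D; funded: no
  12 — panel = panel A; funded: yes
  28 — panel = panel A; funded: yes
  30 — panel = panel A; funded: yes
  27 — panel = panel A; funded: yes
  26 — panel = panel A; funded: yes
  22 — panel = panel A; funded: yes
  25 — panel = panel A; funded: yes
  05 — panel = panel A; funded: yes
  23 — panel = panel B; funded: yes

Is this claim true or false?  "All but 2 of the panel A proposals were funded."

False

Truth condition: |A ∖ B| = 2.
|A| = 18, |A ∩ B| = 17, |A ∖ B| = 1.
|A ∖ B| = 1, so the statement is false.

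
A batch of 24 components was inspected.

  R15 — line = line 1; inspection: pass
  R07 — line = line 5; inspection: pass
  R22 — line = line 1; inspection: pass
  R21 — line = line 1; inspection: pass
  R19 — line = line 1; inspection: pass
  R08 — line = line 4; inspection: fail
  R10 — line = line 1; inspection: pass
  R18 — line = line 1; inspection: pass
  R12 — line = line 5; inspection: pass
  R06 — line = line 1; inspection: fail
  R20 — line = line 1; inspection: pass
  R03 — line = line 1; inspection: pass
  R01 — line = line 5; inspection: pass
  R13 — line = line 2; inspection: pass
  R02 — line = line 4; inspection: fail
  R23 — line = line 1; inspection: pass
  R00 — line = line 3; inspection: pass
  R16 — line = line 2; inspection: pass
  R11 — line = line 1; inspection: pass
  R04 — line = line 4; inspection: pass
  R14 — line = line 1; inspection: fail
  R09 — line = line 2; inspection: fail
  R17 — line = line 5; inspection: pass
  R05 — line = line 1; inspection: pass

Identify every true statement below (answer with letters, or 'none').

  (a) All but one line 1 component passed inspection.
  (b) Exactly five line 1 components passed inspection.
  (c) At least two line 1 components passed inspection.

|A| = 13, |A ∩ B| = 11, |A ∖ B| = 2.
(a) |A ∖ B| = 1: fails.
(b) |A ∩ B| = 5: fails.
(c) |A ∩ B| ≥ 2: holds.

(c)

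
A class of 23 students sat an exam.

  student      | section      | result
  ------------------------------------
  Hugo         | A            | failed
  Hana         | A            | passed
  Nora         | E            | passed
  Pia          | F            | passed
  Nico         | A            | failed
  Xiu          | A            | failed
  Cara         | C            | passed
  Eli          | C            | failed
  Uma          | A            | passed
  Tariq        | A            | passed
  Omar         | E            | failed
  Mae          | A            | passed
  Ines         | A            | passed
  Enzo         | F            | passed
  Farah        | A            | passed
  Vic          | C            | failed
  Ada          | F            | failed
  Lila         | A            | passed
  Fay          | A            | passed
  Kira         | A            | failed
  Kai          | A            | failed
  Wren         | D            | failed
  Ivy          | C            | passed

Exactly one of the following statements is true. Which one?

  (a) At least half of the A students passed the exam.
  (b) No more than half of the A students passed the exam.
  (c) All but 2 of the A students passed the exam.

(a)

|A| = 13, |A ∩ B| = 8, |A ∖ B| = 5.
(a) requires |A ∩ B| ≥ |A ∖ B|: true.
(b) requires |A ∩ B| ≤ |A ∖ B|: false.
(c) requires |A ∖ B| = 2: false.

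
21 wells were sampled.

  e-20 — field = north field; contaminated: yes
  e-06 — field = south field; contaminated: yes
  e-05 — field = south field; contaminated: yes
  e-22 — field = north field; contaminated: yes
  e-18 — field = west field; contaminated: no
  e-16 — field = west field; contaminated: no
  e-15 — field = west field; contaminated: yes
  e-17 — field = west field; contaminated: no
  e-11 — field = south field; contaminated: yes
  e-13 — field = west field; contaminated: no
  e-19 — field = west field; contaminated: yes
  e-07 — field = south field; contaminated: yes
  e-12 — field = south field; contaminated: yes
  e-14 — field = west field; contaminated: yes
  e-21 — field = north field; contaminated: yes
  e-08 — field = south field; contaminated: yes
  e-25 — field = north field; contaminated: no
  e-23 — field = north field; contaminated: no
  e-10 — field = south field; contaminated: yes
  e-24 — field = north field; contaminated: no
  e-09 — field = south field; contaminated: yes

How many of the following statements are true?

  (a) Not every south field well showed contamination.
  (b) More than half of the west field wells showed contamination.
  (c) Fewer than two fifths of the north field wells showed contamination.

(a) south field: |A| = 8, |A ∩ B| = 8; needs A ⊄ B (|A ∖ B| ≥ 1) — false.
(b) west field: |A| = 7, |A ∩ B| = 3; needs |A ∩ B| > |A ∖ B| — false.
(c) north field: |A| = 6, |A ∩ B| = 3; needs |A ∩ B| / |A| < 2/5 — false.

0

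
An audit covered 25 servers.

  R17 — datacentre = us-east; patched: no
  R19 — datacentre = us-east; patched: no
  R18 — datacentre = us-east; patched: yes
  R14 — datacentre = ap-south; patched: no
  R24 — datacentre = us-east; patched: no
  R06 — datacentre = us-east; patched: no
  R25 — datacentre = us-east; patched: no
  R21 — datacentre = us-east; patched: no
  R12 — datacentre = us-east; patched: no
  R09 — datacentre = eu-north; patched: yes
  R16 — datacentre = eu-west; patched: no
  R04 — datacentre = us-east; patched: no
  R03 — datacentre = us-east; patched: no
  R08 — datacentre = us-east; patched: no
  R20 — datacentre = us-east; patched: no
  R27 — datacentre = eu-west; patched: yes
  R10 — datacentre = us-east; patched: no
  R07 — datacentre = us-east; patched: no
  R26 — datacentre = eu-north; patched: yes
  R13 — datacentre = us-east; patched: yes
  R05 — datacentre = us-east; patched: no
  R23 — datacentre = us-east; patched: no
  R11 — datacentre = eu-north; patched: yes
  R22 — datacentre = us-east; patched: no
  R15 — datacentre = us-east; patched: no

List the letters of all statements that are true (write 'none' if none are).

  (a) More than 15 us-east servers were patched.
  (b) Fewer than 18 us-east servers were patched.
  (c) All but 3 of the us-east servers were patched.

(b)

|A| = 19, |A ∩ B| = 2, |A ∖ B| = 17.
(a) |A ∩ B| > 15: fails.
(b) |A ∩ B| < 18: holds.
(c) |A ∖ B| = 3: fails.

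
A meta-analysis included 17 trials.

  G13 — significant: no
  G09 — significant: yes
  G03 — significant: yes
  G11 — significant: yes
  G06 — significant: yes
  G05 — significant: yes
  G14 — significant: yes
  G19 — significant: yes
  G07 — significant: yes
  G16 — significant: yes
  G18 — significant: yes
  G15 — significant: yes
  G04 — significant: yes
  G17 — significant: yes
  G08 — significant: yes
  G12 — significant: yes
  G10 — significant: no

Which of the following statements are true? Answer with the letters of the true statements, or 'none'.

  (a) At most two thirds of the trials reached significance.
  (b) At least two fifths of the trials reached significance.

(b)

|A| = 17, |A ∩ B| = 15, |A ∖ B| = 2.
(a) |A ∩ B| / |A| ≤ 2/3: fails.
(b) |A ∩ B| / |A| ≥ 2/5: holds.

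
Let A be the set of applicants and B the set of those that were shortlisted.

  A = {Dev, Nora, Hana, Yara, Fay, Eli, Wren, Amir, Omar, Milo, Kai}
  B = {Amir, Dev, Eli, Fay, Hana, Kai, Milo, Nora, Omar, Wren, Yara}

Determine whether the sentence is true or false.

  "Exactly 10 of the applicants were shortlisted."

False

The determiner here denotes the relation: |A ∩ B| = 10.
A (the restrictor) = {Dev, Nora, Hana, Yara, Fay, Eli, Wren, Amir, Omar, Milo, Kai}, |A| = 11.
A ∩ B = {Dev, Nora, Hana, Yara, Fay, Eli, Wren, Amir, Omar, Milo, Kai}, so |A ∩ B| = 11.
|A ∩ B| = 11, so the statement is false.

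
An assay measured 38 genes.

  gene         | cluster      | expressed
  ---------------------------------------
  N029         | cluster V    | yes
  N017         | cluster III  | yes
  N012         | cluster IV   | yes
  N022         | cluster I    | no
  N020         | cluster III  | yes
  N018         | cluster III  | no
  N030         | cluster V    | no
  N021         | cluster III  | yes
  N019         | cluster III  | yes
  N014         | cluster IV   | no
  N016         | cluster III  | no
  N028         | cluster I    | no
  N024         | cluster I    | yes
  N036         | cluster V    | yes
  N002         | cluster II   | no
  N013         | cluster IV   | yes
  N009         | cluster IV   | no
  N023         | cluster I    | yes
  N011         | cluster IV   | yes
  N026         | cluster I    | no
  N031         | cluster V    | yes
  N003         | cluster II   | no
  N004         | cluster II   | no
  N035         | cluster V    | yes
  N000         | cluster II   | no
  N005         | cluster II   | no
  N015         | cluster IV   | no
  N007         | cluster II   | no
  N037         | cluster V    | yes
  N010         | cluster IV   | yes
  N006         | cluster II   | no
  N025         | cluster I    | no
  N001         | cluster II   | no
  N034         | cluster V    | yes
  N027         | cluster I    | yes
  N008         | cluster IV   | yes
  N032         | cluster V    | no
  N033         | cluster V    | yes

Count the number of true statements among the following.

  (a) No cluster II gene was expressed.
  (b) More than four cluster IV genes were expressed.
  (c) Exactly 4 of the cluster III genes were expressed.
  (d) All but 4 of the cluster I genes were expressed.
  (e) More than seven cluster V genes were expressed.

(a) cluster II: |A| = 8, |A ∩ B| = 0; needs A ∩ B = ∅ (|A ∩ B| = 0) — true.
(b) cluster IV: |A| = 8, |A ∩ B| = 5; needs |A ∩ B| > 4 — true.
(c) cluster III: |A| = 6, |A ∩ B| = 4; needs |A ∩ B| = 4 — true.
(d) cluster I: |A| = 7, |A ∩ B| = 3; needs |A ∖ B| = 4 — true.
(e) cluster V: |A| = 9, |A ∩ B| = 7; needs |A ∩ B| > 7 — false.

4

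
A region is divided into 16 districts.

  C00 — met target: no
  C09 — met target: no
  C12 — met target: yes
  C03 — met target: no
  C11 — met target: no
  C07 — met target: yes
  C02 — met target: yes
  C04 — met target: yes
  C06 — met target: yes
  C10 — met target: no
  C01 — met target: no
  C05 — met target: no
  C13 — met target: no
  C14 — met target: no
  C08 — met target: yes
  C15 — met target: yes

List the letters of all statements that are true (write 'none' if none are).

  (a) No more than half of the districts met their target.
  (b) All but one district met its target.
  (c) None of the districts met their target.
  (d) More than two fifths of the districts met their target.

|A| = 16, |A ∩ B| = 7, |A ∖ B| = 9.
(a) |A ∩ B| ≤ |A ∖ B|: holds.
(b) |A ∖ B| = 1: fails.
(c) A ∩ B = ∅ (|A ∩ B| = 0): fails.
(d) |A ∩ B| / |A| > 2/5: holds.

(a), (d)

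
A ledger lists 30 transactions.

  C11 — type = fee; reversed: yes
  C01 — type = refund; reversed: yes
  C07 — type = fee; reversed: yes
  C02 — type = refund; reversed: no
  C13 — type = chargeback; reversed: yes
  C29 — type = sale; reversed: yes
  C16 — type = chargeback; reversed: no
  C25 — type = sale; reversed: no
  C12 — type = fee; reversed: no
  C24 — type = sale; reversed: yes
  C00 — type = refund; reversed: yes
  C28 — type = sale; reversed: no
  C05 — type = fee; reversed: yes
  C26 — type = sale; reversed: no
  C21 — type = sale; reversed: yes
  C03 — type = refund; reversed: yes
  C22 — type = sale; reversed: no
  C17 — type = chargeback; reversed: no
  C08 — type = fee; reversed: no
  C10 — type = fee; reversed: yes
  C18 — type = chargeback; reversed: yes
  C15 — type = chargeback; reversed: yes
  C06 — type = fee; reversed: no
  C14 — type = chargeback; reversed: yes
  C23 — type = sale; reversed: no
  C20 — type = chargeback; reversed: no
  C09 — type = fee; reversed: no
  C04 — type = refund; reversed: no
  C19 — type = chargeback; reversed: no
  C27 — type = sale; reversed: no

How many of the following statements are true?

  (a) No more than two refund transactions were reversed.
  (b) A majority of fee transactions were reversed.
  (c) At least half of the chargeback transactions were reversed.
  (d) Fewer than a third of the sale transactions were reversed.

1

(a) refund: |A| = 5, |A ∩ B| = 3; needs |A ∩ B| ≤ 2 — false.
(b) fee: |A| = 8, |A ∩ B| = 4; needs |A ∩ B| > |A ∖ B| — false.
(c) chargeback: |A| = 8, |A ∩ B| = 4; needs |A ∩ B| ≥ |A ∖ B| — true.
(d) sale: |A| = 9, |A ∩ B| = 3; needs |A ∩ B| / |A| < 1/3 — false.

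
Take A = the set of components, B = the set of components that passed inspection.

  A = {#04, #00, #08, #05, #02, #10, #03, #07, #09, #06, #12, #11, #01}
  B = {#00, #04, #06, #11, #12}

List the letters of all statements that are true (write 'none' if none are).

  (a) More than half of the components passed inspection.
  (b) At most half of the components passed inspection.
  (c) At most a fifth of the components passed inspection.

(b)

|A| = 13, |A ∩ B| = 5, |A ∖ B| = 8.
(a) |A ∩ B| > |A ∖ B|: fails.
(b) |A ∩ B| ≤ |A ∖ B|: holds.
(c) |A ∩ B| / |A| ≤ 1/5: fails.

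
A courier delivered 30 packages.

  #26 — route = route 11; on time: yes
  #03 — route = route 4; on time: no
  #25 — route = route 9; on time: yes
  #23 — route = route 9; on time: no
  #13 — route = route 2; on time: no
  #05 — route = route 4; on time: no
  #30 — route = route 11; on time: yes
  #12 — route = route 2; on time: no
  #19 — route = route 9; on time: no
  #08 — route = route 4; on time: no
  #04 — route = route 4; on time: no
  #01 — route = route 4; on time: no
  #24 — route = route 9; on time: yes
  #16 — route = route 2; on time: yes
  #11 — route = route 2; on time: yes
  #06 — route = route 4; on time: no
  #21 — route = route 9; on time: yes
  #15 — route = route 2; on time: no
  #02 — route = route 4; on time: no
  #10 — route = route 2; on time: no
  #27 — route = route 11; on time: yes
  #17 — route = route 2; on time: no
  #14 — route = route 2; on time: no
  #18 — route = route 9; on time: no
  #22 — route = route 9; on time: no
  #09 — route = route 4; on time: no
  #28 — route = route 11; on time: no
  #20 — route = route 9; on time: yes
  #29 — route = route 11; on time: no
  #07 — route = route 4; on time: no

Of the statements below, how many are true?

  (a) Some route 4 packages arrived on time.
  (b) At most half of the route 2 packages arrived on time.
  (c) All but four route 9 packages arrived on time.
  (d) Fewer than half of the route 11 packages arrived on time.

(a) route 4: |A| = 9, |A ∩ B| = 0; needs A ∩ B ≠ ∅ (|A ∩ B| ≥ 1) — false.
(b) route 2: |A| = 8, |A ∩ B| = 2; needs |A ∩ B| ≤ |A ∖ B| — true.
(c) route 9: |A| = 8, |A ∩ B| = 4; needs |A ∖ B| = 4 — true.
(d) route 11: |A| = 5, |A ∩ B| = 3; needs |A ∩ B| < |A ∖ B| — false.

2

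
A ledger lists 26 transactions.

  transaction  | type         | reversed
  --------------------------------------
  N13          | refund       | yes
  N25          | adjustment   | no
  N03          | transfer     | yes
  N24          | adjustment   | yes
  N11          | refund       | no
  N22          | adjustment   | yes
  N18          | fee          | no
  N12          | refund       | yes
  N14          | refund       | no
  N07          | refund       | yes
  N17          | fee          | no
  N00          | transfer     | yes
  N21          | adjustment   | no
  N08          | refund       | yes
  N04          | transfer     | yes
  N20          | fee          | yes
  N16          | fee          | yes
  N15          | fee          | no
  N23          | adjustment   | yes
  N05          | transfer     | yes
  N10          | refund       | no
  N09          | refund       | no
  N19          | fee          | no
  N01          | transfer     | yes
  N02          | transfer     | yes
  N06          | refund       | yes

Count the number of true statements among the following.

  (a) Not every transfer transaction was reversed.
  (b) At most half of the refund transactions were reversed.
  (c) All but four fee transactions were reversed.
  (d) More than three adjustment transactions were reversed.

(a) transfer: |A| = 6, |A ∩ B| = 6; needs A ⊄ B (|A ∖ B| ≥ 1) — false.
(b) refund: |A| = 9, |A ∩ B| = 5; needs |A ∩ B| ≤ |A ∖ B| — false.
(c) fee: |A| = 6, |A ∩ B| = 2; needs |A ∖ B| = 4 — true.
(d) adjustment: |A| = 5, |A ∩ B| = 3; needs |A ∩ B| > 3 — false.

1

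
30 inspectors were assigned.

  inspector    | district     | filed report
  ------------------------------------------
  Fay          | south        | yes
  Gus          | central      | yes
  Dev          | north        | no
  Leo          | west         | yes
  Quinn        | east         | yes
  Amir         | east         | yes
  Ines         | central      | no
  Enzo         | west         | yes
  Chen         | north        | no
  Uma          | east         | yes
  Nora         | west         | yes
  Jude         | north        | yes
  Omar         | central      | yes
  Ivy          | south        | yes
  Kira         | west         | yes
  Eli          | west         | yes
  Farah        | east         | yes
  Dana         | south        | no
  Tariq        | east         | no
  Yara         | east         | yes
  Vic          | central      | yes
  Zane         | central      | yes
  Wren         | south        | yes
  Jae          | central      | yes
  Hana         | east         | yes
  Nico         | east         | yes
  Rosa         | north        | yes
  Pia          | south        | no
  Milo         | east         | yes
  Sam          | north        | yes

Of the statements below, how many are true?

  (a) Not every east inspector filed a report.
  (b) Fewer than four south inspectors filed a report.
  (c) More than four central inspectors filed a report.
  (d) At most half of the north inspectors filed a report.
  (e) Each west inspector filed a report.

4

(a) east: |A| = 9, |A ∩ B| = 8; needs A ⊄ B (|A ∖ B| ≥ 1) — true.
(b) south: |A| = 5, |A ∩ B| = 3; needs |A ∩ B| < 4 — true.
(c) central: |A| = 6, |A ∩ B| = 5; needs |A ∩ B| > 4 — true.
(d) north: |A| = 5, |A ∩ B| = 3; needs |A ∩ B| ≤ |A ∖ B| — false.
(e) west: |A| = 5, |A ∩ B| = 5; needs A ⊆ B, i.e. every element of A is in B (|A ∖ B| = 0) — true.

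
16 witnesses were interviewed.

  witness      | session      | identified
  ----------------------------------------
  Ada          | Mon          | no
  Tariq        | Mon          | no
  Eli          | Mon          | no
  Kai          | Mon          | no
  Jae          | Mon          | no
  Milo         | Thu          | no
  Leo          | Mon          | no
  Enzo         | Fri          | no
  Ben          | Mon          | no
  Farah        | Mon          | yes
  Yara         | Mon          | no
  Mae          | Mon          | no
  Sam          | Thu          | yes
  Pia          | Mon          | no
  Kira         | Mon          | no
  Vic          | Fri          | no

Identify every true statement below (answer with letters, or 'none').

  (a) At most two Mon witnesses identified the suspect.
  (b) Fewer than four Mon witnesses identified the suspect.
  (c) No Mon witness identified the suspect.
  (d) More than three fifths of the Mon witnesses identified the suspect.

|A| = 12, |A ∩ B| = 1, |A ∖ B| = 11.
(a) |A ∩ B| ≤ 2: holds.
(b) |A ∩ B| < 4: holds.
(c) A ∩ B = ∅ (|A ∩ B| = 0): fails.
(d) |A ∩ B| / |A| > 3/5: fails.

(a), (b)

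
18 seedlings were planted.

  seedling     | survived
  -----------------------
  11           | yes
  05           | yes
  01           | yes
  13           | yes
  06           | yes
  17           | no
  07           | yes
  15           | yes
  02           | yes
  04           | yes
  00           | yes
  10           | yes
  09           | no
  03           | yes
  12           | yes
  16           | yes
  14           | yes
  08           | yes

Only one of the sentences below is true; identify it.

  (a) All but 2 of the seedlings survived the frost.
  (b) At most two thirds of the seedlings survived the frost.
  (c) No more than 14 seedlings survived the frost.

(a)

|A| = 18, |A ∩ B| = 16, |A ∖ B| = 2.
(a) requires |A ∖ B| = 2: true.
(b) requires |A ∩ B| / |A| ≤ 2/3: false.
(c) requires |A ∩ B| ≤ 14: false.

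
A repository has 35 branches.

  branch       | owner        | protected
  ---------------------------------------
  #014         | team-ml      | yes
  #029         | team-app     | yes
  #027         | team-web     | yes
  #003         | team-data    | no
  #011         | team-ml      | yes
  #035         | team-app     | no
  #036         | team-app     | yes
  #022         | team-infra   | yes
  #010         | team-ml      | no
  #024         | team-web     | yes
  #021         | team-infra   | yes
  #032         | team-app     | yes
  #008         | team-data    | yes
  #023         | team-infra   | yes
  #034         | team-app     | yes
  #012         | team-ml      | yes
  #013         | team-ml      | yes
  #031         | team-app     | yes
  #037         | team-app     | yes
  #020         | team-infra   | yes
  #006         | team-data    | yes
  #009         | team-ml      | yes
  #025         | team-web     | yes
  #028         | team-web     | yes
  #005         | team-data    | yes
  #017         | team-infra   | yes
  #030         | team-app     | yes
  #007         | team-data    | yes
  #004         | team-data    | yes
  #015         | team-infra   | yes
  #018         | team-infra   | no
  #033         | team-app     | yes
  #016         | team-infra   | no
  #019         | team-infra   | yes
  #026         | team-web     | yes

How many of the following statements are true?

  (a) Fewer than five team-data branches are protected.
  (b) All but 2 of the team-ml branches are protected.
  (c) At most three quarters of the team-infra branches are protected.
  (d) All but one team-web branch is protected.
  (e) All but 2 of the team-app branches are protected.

0

(a) team-data: |A| = 6, |A ∩ B| = 5; needs |A ∩ B| < 5 — false.
(b) team-ml: |A| = 6, |A ∩ B| = 5; needs |A ∖ B| = 2 — false.
(c) team-infra: |A| = 9, |A ∩ B| = 7; needs |A ∩ B| / |A| ≤ 3/4 — false.
(d) team-web: |A| = 5, |A ∩ B| = 5; needs |A ∖ B| = 1 — false.
(e) team-app: |A| = 9, |A ∩ B| = 8; needs |A ∖ B| = 2 — false.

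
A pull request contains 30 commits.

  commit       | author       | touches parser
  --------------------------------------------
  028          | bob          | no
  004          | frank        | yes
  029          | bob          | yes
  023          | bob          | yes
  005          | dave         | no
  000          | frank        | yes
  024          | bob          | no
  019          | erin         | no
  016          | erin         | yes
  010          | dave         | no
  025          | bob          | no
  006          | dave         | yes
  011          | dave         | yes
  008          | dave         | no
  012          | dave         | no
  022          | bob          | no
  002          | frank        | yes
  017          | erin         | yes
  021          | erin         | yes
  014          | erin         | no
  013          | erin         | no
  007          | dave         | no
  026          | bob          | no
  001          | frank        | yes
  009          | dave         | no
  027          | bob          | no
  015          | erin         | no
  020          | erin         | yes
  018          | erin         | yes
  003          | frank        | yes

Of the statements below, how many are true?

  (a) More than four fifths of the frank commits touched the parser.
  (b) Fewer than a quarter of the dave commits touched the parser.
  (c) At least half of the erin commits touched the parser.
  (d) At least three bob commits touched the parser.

(a) frank: |A| = 5, |A ∩ B| = 5; needs |A ∩ B| / |A| > 4/5 — true.
(b) dave: |A| = 8, |A ∩ B| = 2; needs |A ∩ B| / |A| < 1/4 — false.
(c) erin: |A| = 9, |A ∩ B| = 5; needs |A ∩ B| ≥ |A ∖ B| — true.
(d) bob: |A| = 8, |A ∩ B| = 2; needs |A ∩ B| ≥ 3 — false.

2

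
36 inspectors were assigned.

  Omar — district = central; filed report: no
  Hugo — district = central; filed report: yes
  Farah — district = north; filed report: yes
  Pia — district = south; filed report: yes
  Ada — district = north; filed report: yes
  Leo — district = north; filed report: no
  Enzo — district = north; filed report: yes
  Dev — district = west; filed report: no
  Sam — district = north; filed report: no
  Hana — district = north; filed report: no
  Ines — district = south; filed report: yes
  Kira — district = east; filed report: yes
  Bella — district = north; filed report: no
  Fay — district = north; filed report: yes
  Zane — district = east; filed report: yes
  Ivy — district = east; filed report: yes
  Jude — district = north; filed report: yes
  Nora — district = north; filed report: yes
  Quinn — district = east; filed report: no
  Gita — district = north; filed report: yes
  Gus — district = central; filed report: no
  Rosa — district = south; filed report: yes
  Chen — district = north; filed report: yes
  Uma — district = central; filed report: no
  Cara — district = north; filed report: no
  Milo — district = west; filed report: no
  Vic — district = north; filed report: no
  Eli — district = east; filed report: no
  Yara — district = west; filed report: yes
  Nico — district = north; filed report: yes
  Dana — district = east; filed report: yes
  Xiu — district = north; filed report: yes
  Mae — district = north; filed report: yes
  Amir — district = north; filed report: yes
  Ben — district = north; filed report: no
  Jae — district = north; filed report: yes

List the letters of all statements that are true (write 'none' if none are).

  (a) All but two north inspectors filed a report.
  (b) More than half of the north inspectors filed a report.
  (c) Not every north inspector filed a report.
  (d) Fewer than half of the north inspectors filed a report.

|A| = 20, |A ∩ B| = 13, |A ∖ B| = 7.
(a) |A ∖ B| = 2: fails.
(b) |A ∩ B| > |A ∖ B|: holds.
(c) A ⊄ B (|A ∖ B| ≥ 1): holds.
(d) |A ∩ B| < |A ∖ B|: fails.

(b), (c)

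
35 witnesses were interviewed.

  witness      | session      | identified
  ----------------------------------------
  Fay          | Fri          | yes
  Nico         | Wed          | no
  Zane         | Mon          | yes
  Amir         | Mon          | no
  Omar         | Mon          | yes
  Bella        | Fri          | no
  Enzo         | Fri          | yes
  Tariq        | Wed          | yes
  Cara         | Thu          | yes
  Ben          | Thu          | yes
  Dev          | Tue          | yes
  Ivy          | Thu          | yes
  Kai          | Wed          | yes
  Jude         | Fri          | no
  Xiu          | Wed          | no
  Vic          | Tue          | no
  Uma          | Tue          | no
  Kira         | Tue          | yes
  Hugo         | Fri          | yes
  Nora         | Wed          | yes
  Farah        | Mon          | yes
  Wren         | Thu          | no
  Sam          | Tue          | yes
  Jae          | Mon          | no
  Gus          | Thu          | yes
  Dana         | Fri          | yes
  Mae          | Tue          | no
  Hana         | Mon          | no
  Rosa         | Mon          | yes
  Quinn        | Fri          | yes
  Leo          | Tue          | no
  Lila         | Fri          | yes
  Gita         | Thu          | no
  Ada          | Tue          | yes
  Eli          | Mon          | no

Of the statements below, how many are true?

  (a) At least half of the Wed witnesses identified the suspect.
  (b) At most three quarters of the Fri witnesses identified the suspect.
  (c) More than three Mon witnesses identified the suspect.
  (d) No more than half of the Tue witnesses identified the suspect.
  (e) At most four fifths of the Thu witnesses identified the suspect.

5

(a) Wed: |A| = 5, |A ∩ B| = 3; needs |A ∩ B| ≥ |A ∖ B| — true.
(b) Fri: |A| = 8, |A ∩ B| = 6; needs |A ∩ B| / |A| ≤ 3/4 — true.
(c) Mon: |A| = 8, |A ∩ B| = 4; needs |A ∩ B| > 3 — true.
(d) Tue: |A| = 8, |A ∩ B| = 4; needs |A ∩ B| ≤ |A ∖ B| — true.
(e) Thu: |A| = 6, |A ∩ B| = 4; needs |A ∩ B| / |A| ≤ 4/5 — true.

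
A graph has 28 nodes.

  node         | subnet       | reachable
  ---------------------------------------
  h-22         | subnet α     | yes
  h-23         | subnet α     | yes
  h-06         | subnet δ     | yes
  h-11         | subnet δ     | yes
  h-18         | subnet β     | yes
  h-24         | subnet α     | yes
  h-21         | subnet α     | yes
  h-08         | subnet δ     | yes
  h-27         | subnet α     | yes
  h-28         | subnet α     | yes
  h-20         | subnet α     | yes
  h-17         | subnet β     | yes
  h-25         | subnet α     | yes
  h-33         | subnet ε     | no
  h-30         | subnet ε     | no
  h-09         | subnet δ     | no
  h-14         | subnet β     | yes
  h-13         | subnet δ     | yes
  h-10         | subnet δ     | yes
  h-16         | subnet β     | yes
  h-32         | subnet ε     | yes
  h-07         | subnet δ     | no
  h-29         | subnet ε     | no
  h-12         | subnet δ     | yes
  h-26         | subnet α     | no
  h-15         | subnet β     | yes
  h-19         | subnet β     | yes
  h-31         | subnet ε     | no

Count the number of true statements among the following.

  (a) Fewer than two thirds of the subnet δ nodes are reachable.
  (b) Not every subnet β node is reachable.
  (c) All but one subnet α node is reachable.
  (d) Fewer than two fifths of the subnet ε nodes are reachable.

(a) subnet δ: |A| = 8, |A ∩ B| = 6; needs |A ∩ B| / |A| < 2/3 — false.
(b) subnet β: |A| = 6, |A ∩ B| = 6; needs A ⊄ B (|A ∖ B| ≥ 1) — false.
(c) subnet α: |A| = 9, |A ∩ B| = 8; needs |A ∖ B| = 1 — true.
(d) subnet ε: |A| = 5, |A ∩ B| = 1; needs |A ∩ B| / |A| < 2/5 — true.

2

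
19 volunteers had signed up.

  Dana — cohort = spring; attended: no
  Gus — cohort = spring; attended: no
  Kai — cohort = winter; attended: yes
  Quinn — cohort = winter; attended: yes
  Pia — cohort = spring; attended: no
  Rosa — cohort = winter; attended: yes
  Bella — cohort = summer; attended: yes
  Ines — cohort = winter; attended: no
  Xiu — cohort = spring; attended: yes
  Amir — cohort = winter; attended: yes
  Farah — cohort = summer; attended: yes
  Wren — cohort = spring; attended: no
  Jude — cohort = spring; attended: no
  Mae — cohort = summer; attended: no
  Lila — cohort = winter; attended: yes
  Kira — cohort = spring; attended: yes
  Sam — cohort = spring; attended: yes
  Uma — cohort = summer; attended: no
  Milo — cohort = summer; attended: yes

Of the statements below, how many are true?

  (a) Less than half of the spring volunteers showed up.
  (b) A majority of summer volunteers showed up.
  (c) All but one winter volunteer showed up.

(a) spring: |A| = 8, |A ∩ B| = 3; needs |A ∩ B| < |A ∖ B| — true.
(b) summer: |A| = 5, |A ∩ B| = 3; needs |A ∩ B| > |A ∖ B| — true.
(c) winter: |A| = 6, |A ∩ B| = 5; needs |A ∖ B| = 1 — true.

3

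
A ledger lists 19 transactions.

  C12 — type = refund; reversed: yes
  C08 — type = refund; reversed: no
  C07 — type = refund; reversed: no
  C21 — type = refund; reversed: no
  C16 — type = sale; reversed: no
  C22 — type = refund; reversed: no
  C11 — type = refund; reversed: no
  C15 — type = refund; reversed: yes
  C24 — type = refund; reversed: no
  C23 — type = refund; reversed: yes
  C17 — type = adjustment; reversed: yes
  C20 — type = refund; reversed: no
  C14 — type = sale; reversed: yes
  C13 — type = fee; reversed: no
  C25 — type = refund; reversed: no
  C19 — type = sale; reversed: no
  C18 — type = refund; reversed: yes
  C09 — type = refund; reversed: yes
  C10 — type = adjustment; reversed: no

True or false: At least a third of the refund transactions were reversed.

The determiner here denotes the relation: |A ∩ B| / |A| ≥ 1/3.
A (the restrictor) = {C12, C08, C07, C21, C22, C11, C15, C24, C23, C20, C25, C18, C09}, |A| = 13.
A ∩ B = {C12, C15, C23, C18, C09}, so |A ∩ B| = 5.
A ∖ B = {C08, C07, C21, C22, C11, C24, C20, C25}, so |A ∖ B| = 8.
|A ∩ B|/|A| = 5/13, so the statement is true.

True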